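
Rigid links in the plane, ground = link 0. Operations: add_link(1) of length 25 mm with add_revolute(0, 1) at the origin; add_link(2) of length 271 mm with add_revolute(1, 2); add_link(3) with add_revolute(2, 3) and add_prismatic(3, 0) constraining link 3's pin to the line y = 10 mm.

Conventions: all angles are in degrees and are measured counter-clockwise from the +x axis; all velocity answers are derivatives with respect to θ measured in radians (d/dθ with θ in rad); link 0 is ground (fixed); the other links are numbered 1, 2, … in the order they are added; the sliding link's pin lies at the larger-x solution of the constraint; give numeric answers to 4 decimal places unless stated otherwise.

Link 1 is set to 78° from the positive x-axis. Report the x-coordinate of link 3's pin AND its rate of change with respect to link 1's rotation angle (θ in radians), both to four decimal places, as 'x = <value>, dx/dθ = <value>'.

geometry: r = 25 mm, L = 271 mm, e = 10 mm
crank pin P = (r cos θ, r sin θ) = (5.197792, 24.453690)
h = r sin θ − e = 24.453690 − 10 = 14.453690
x = r cos θ + √(L² − h²) = 5.197792 + 270.614284 = 275.812077
dx/dθ = −r sin θ − h·r cos θ/√(L² − h²) (θ in radians; h = 14.453690) = -24.731308

x = 275.8121, dx/dθ = -24.7313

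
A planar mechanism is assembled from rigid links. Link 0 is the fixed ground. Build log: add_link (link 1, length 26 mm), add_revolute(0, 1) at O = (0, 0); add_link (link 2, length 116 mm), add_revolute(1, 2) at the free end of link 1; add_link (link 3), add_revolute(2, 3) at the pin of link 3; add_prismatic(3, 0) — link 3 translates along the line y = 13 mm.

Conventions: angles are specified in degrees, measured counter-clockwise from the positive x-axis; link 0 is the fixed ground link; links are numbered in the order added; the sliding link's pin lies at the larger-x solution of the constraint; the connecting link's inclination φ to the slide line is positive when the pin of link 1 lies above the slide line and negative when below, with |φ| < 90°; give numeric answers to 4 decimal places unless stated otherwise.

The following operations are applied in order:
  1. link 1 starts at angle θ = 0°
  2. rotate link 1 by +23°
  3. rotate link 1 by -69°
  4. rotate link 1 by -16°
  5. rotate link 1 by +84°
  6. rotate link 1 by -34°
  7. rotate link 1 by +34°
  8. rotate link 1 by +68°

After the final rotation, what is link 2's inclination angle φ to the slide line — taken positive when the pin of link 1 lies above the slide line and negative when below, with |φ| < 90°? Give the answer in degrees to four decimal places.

geometry: r = 26 mm, L = 116 mm, e = 13 mm; θ starts at 0°
rotate link 1 by +23°: θ ← 0° +23° = 23°
rotate link 1 by -69°: θ ← 23° -69° = -46°
rotate link 1 by -16°: θ ← -46° -16° = -62°
rotate link 1 by +84°: θ ← -62° +84° = 22°
rotate link 1 by -34°: θ ← 22° -34° = -12°
rotate link 1 by +34°: θ ← -12° +34° = 22°
rotate link 1 by +68°: θ ← 22° +68° = 90°
h = r sin θ − e = 26.000000 − 13 = 13.000000
sin φ = h / L = 13.000000 / 116 = 0.11206897
φ = arcsin(0.11206897) = 6.434596°

6.4346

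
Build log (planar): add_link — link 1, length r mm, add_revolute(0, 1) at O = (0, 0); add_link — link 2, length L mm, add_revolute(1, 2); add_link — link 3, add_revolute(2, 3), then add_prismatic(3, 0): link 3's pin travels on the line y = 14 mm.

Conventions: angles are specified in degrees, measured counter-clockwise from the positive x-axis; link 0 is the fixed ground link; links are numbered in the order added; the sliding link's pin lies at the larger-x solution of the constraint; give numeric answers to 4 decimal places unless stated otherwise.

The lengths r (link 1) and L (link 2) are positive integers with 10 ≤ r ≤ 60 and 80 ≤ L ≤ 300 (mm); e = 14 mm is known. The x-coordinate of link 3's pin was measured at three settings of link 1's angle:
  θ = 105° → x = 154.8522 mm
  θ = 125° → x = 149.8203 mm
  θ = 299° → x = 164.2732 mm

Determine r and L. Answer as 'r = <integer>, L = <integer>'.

constraint per measurement: (x − r cos θ)² + (r sin θ − e)² = L²
subtracting the θ₁ and θ₂ equations cancels the r² and L² terms:
r = (x₁² − x₂²) / (2[(x₁cos θ₁ + e sin θ₁) − (x₂cos θ₂ + e sin θ₂)]) = 15.9998 → r = 16
L² = (x₁ − r cos θ₁)² + (r sin θ₁ − e)² = 25280.9874 → L = 159.0000 → L = 159
check at θ₃=299°: x = 164.2732 (printed 164.2732) ✓

r = 16, L = 159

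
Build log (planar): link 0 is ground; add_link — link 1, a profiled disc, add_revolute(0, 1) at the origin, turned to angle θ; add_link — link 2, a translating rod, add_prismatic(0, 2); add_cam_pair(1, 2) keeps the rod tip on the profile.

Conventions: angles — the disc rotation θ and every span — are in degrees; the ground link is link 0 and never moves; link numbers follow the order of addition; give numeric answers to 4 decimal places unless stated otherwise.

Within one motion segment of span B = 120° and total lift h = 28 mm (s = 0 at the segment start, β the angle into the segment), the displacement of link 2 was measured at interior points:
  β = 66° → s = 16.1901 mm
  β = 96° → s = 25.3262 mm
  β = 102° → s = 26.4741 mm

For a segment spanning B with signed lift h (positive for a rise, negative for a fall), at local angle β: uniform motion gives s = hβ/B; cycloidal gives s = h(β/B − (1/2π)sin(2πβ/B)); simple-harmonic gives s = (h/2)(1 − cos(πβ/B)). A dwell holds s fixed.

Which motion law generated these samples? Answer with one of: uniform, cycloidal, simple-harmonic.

candidates at β/B = r: uniform s = h·r (linear in β); cycloidal s = h·(r − sin(2πr)/(2π)); simple-harmonic s = (h/2)(1 − cos(πr))
β=66°: printed 16.1901 | uniform 15.4000, cycloidal 16.7771, simple-harmonic 16.1901
β=96°: printed 25.3262 | uniform 22.4000, cycloidal 26.6382, simple-harmonic 25.3262
β=102°: printed 26.4741 | uniform 23.8000, cycloidal 27.4053, simple-harmonic 26.4741
only one law matches every sample → simple-harmonic

simple-harmonic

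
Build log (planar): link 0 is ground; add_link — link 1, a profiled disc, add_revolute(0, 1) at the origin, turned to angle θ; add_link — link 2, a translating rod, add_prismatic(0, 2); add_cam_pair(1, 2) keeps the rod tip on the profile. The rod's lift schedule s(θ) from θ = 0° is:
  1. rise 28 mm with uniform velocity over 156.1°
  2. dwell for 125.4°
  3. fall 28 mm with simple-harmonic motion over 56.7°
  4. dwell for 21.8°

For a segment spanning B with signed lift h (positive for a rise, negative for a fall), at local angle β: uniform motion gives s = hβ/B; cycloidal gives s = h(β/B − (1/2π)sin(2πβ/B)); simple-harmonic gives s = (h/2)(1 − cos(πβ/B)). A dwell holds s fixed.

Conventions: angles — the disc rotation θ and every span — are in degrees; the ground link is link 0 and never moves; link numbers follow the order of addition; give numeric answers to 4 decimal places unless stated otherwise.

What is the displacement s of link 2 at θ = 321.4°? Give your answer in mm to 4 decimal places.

seg 1 [0°–156.1°] uniform, h=28: full span → s += 28 → s = 28.0000
seg 2 [156.1°–281.5°] dwell: s stays 28.0000
seg 3 [281.5°–338.2°] simple-harmonic, h=-28: θ=321.4° here. β=39.9, B=56.7. -28/2·(1 − cos(π·0.7037)) = -22.3602 → s = 5.6398

5.6398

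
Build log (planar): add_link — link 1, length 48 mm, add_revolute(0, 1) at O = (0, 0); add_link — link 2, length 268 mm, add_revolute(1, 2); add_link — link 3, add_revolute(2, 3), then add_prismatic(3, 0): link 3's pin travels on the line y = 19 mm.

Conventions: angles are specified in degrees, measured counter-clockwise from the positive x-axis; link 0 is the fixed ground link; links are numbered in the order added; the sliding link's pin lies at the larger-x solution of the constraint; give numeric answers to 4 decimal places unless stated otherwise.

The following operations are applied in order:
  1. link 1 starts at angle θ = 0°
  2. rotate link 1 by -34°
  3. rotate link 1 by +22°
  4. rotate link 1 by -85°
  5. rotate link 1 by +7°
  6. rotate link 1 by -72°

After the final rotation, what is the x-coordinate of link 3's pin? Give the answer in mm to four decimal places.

geometry: r = 48 mm, L = 268 mm, e = 19 mm; θ starts at 0°
rotate link 1 by -34°: θ ← 0° -34° = -34°
rotate link 1 by +22°: θ ← -34° +22° = -12°
rotate link 1 by -85°: θ ← -12° -85° = -97°
rotate link 1 by +7°: θ ← -97° +7° = -90°
rotate link 1 by -72°: θ ← -90° -72° = -162°
crank pin P = (r cos θ, r sin θ) = (-45.650713, -14.832816)
h = r sin θ − e = -14.832816 − 19 = -33.832816
x = r cos θ + √(L² − h²) = -45.650713 + 265.855864 = 220.205152

220.2052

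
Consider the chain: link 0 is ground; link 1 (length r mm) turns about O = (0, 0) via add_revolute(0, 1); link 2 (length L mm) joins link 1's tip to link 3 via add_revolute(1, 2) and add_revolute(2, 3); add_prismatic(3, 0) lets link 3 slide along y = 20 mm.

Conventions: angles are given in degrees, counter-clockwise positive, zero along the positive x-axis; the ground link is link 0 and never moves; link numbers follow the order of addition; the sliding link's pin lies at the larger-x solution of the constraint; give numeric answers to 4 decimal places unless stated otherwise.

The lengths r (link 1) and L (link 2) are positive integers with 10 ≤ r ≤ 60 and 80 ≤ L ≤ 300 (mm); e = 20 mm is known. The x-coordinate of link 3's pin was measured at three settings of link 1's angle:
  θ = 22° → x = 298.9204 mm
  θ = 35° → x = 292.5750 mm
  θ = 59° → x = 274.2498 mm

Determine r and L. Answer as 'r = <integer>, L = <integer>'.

constraint per measurement: (x − r cos θ)² + (r sin θ − e)² = L²
subtracting the θ₁ and θ₂ equations cancels the r² and L² terms:
r = (x₁² − x₂²) / (2[(x₁cos θ₁ + e sin θ₁) − (x₂cos θ₂ + e sin θ₂)]) = 56.0000 → r = 56
L² = (x₁ − r cos θ₁)² + (r sin θ₁ − e)² = 61009.0199 → L = 247.0000 → L = 247
check at θ₃=59°: x = 274.2498 (printed 274.2498) ✓

r = 56, L = 247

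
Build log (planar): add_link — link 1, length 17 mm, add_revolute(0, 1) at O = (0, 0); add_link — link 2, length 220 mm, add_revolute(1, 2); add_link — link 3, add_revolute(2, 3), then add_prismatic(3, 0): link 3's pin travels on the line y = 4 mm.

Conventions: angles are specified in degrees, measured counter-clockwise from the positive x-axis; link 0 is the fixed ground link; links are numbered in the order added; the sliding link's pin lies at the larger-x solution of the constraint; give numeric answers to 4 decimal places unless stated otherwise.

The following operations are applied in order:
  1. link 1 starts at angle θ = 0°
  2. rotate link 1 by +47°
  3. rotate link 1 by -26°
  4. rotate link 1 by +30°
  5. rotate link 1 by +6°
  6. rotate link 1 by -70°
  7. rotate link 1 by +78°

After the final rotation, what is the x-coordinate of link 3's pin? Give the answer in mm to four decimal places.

geometry: r = 17 mm, L = 220 mm, e = 4 mm; θ starts at 0°
rotate link 1 by +47°: θ ← 0° +47° = 47°
rotate link 1 by -26°: θ ← 47° -26° = 21°
rotate link 1 by +30°: θ ← 21° +30° = 51°
rotate link 1 by +6°: θ ← 51° +6° = 57°
rotate link 1 by -70°: θ ← 57° -70° = -13°
rotate link 1 by +78°: θ ← -13° +78° = 65°
crank pin P = (r cos θ, r sin θ) = (7.184510, 15.407232)
h = r sin θ − e = 15.407232 − 4 = 11.407232
x = r cos θ + √(L² − h²) = 7.184510 + 219.704062 = 226.888573

226.8886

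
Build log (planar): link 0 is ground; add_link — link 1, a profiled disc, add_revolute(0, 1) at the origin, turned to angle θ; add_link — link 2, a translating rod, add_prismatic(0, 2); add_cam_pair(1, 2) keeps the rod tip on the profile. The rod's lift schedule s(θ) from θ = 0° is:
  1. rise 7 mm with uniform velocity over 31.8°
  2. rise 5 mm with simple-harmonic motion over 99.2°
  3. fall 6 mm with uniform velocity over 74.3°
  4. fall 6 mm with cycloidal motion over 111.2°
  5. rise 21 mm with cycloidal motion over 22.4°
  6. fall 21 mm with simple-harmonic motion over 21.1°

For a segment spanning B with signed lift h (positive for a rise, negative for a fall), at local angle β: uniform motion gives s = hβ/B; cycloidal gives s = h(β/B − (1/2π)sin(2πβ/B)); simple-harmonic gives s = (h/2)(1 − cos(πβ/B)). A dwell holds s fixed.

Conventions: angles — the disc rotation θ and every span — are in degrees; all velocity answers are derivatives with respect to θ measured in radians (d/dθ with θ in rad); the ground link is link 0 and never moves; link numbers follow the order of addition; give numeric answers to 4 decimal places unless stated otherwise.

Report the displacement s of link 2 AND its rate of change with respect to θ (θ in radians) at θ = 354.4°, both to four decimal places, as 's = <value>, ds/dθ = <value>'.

seg 1 [0°–31.8°] uniform, h=7: full span → s += 7 → s = 7.0000
seg 2 [31.8°–131°] simple-harmonic, h=5: full span → s += 5 → s = 12.0000
seg 3 [131°–205.3°] uniform, h=-6: full span → s += -6 → s = 6.0000
seg 4 [205.3°–316.5°] cycloidal, h=-6: full span → s += -6 → s = 0.0000
seg 5 [316.5°–338.9°] cycloidal, h=21: full span → s += 21 → s = 21.0000
seg 6 [338.9°–360°] simple-harmonic, h=-21: θ=354.4° here. β=15.5, B=21.1. -21/2·(1 − cos(π·0.7346)) = -17.5568 → s = 3.4432
velocity in seg [338.9°–360°] (simple-harmonic), θ in radians: β = 15.5° = 0.2705 rad, B = 21.1° = 0.3683 rad; ds/dθ = (πh/(2B)) sin(πβ/B) = (π·(-21)/(2·0.3683)) sin(π·0.7346) = -66.327557 mm/rad

s = 3.4432, ds/dθ = -66.3276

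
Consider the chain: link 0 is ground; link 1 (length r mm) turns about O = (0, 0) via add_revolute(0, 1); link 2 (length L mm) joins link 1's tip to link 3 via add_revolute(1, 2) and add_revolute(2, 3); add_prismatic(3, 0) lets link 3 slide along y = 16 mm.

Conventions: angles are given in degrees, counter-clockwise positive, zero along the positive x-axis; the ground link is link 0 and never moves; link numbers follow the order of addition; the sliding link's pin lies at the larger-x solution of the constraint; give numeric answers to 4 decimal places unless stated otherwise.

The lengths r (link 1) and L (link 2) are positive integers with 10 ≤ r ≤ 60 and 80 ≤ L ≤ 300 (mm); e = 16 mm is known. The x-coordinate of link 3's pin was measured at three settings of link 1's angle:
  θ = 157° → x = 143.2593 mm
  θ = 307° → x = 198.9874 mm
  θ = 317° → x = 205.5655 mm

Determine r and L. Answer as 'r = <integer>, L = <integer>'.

constraint per measurement: (x − r cos θ)² + (r sin θ − e)² = L²
subtracting the θ₁ and θ₂ equations cancels the r² and L² terms:
r = (x₁² − x₂²) / (2[(x₁cos θ₁ + e sin θ₁) − (x₂cos θ₂ + e sin θ₂)]) = 41.0000 → r = 41
L² = (x₁ − r cos θ₁)² + (r sin θ₁ − e)² = 32761.0000 → L = 181.0000 → L = 181
check at θ₃=317°: x = 205.5655 (printed 205.5655) ✓

r = 41, L = 181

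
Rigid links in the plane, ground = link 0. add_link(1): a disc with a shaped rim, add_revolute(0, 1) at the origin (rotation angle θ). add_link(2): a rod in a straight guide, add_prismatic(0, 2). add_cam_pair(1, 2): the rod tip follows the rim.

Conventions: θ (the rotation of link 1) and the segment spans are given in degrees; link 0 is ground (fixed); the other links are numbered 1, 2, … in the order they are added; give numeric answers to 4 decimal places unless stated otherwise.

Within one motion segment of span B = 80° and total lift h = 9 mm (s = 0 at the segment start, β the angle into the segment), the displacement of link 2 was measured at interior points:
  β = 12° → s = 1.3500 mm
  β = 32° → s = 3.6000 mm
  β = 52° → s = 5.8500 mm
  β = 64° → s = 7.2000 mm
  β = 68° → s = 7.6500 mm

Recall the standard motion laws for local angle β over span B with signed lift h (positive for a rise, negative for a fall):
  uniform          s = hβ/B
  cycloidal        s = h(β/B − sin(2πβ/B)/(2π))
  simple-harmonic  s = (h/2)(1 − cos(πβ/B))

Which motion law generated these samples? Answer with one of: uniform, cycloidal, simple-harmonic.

candidates at β/B = r: uniform s = h·r (linear in β); cycloidal s = h·(r − sin(2πr)/(2π)); simple-harmonic s = (h/2)(1 − cos(πr))
β=12°: printed 1.3500 | uniform 1.3500, cycloidal 0.1912, simple-harmonic 0.4905
β=32°: printed 3.6000 | uniform 3.6000, cycloidal 2.7581, simple-harmonic 3.1094
β=52°: printed 5.8500 | uniform 5.8500, cycloidal 7.0088, simple-harmonic 6.5430
β=64°: printed 7.2000 | uniform 7.2000, cycloidal 8.5623, simple-harmonic 8.1406
β=68°: printed 7.6500 | uniform 7.6500, cycloidal 8.8088, simple-harmonic 8.5095
only one law matches every sample → uniform

uniform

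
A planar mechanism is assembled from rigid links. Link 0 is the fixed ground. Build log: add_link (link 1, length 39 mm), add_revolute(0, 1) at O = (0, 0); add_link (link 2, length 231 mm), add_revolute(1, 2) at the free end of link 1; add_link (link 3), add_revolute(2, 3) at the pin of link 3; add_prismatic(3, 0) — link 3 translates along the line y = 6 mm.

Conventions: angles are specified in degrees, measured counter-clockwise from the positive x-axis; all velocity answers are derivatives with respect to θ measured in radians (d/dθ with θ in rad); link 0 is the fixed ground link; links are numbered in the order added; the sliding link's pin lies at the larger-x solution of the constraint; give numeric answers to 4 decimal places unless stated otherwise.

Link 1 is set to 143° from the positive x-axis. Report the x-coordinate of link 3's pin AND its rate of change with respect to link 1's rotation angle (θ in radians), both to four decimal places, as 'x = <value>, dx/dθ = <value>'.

geometry: r = 39 mm, L = 231 mm, e = 6 mm
crank pin P = (r cos θ, r sin θ) = (-31.146785, 23.470786)
h = r sin θ − e = 23.470786 − 6 = 17.470786
x = r cos θ + √(L² − h²) = -31.146785 + 230.338385 = 199.191600
dx/dθ = −r sin θ − h·r cos θ/√(L² − h²) (θ in radians; h = 17.470786) = -21.108354

x = 199.1916, dx/dθ = -21.1084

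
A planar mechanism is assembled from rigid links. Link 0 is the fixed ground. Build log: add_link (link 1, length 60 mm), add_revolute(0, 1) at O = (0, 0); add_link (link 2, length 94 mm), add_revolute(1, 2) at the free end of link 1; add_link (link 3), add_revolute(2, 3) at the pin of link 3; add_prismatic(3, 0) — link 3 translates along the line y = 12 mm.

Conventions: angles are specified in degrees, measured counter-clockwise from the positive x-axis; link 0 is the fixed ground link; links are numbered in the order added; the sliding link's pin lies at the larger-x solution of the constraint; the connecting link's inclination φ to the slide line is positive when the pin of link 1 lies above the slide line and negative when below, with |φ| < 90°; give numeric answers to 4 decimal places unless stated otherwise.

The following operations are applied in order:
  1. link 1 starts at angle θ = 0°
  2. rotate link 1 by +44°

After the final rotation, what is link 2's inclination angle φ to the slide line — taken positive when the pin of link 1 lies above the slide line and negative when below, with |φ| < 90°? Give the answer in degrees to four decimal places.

geometry: r = 60 mm, L = 94 mm, e = 12 mm; θ starts at 0°
rotate link 1 by +44°: θ ← 0° +44° = 44°
h = r sin θ − e = 41.679502 − 12 = 29.679502
sin φ = h / L = 29.679502 / 94 = 0.31573939
φ = arcsin(0.31573939) = 18.405456°

18.4055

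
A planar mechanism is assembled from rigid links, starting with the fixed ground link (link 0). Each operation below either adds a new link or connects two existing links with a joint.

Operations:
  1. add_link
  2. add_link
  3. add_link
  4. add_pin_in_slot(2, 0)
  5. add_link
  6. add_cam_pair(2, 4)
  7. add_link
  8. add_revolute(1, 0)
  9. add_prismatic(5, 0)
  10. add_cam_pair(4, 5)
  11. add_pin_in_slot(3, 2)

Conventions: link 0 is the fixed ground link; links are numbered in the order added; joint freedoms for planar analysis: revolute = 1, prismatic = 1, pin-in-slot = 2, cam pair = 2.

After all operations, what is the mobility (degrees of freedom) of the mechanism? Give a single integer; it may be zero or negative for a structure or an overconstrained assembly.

link 0 = ground. State L|J1|J2 = 1|0|0
+link1  2|0|0
+link2  3|0|0
+link3  4|0|0
PS(2,0) f=2→J2  4|0|1
+link4  5|0|1
C(2,4) f=2→J2  5|0|2
+link5  6|0|2
R(1,0) f=1→J1  6|1|2
P(5,0) f=1→J1  6|2|2
C(4,5) f=2→J2  6|2|3
PS(3,2) f=2→J2  6|2|4
M = 3(6−1)−2·2−4 = 15−4−4 = 7

M = 7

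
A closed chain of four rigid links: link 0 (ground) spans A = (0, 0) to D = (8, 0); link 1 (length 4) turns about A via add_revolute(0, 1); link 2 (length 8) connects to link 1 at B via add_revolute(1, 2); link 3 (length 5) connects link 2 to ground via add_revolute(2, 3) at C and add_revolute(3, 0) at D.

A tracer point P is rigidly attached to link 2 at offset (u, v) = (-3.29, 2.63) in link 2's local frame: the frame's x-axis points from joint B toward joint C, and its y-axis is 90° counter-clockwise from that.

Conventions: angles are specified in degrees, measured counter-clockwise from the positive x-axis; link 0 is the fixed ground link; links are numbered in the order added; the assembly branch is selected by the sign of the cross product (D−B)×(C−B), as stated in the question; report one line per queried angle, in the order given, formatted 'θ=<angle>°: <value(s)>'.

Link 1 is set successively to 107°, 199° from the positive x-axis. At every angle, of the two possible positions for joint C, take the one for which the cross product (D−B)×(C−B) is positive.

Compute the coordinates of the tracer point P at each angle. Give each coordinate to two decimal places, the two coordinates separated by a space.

A=(0,0), D=(8.00,0)
θ=107°: B = A + 4.00·(cos107°, sin107°) = (-1.1695, 3.8252)
θ=107°: |BD| = 9.9354
θ=107°: circle(B,8.00) ∩ circle(D,5.00): a=6.9304, h=3.9962
θ=107°:   candidates: C₊=(6.7652,4.8451) cross=39.704; C₋=(3.6880,-2.5312) cross=-39.704
θ=107°:   branch + wants cross > 0 → take C=(6.7652,4.8451) (cross=39.704)
θ=107°: ex = (C−B)/|BC| = (0.9918,0.1275); ey = (-0.1275,0.9918)
θ=107°: P = B + -3.29·ex + 2.63·ey = (-4.7679,6.0143)
θ=199°: B = A + 4.00·(cos199°, sin199°) = (-3.7821, -1.3023)
θ=199°: |BD| = 11.8538
θ=199°: circle(B,8.00) ∩ circle(D,5.00): a=7.5720, h=2.5818
θ=199°:   candidates: C₊=(3.4604,2.0957) cross=30.604; C₋=(4.0277,-3.0366) cross=-30.604
θ=199°:   branch + wants cross > 0 → take C=(3.4604,2.0957) (cross=30.604)
θ=199°: ex = (C−B)/|BC| = (0.9053,0.4248); ey = (-0.4248,0.9053)
θ=199°: P = B + -3.29·ex + 2.63·ey = (-7.8776,-0.3187)

θ=107°: -4.77 6.01
θ=199°: -7.88 -0.32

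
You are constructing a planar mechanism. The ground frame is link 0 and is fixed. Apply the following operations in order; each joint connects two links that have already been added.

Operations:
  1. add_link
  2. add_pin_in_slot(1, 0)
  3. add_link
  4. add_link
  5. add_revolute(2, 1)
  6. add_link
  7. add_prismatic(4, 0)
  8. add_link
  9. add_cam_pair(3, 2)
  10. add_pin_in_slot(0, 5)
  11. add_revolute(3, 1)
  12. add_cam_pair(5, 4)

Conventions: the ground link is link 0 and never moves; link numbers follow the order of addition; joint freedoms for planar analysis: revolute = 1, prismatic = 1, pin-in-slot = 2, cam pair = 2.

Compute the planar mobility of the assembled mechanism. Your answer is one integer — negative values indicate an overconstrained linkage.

ground; <1,0,0>
#1 <2,0,0>
PS:1↔0 J2 <2,0,1>
#2 <3,0,1>
#3 <4,0,1>
R:2↔1 J1 <4,1,1>
#4 <5,1,1>
P:4↔0 J1 <5,2,1>
#5 <6,2,1>
C:3↔2 J2 <6,2,2>
PS:0↔5 J2 <6,2,3>
R:3↔1 J1 <6,3,3>
C:5↔4 J2 <6,3,4>
3×5 − 2×3 − 1×4 = 5

M = 5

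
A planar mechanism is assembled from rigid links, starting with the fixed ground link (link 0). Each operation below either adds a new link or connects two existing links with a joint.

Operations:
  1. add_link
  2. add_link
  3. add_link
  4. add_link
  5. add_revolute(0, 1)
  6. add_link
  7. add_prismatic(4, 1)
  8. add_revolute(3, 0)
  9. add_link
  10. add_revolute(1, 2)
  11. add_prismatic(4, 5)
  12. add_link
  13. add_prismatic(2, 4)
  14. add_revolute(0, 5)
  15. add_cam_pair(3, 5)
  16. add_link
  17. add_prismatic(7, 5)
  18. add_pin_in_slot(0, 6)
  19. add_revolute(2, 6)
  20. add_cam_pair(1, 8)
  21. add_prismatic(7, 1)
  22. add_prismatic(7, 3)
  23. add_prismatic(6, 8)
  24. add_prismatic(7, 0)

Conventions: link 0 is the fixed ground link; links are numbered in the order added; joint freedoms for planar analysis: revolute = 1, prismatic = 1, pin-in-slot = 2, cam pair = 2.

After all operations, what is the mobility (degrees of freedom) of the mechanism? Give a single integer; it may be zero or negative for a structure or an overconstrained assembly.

ground; <1,0,0>
#1 <2,0,0>
#2 <3,0,0>
#3 <4,0,0>
#4 <5,0,0>
R:0↔1 J1 <5,1,0>
#5 <6,1,0>
P:4↔1 J1 <6,2,0>
R:3↔0 J1 <6,3,0>
#6 <7,3,0>
R:1↔2 J1 <7,4,0>
P:4↔5 J1 <7,5,0>
#7 <8,5,0>
P:2↔4 J1 <8,6,0>
R:0↔5 J1 <8,7,0>
C:3↔5 J2 <8,7,1>
#8 <9,7,1>
P:7↔5 J1 <9,8,1>
PS:0↔6 J2 <9,8,2>
R:2↔6 J1 <9,9,2>
C:1↔8 J2 <9,9,3>
P:7↔1 J1 <9,10,3>
P:7↔3 J1 <9,11,3>
P:6↔8 J1 <9,12,3>
P:7↔0 J1 <9,13,3>
3×8 − 2×13 − 1×3 = -5

M = -5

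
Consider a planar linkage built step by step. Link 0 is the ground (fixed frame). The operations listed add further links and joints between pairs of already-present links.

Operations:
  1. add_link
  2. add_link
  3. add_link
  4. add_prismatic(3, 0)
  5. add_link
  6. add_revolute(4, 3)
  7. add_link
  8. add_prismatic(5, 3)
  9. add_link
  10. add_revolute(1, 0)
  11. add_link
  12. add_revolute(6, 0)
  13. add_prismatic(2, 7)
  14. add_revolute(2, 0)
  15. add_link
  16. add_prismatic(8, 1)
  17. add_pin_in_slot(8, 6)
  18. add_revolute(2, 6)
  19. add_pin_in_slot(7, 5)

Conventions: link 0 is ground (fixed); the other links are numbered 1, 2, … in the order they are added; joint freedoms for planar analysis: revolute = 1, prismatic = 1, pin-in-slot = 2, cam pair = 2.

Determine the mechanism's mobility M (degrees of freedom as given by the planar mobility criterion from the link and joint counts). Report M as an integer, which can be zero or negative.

link 0 = ground. State L|J1|J2 = 1|0|0
+link1  2|0|0
+link2  3|0|0
+link3  4|0|0
P(3,0) f=1→J1  4|1|0
+link4  5|1|0
R(4,3) f=1→J1  5|2|0
+link5  6|2|0
P(5,3) f=1→J1  6|3|0
+link6  7|3|0
R(1,0) f=1→J1  7|4|0
+link7  8|4|0
R(6,0) f=1→J1  8|5|0
P(2,7) f=1→J1  8|6|0
R(2,0) f=1→J1  8|7|0
+link8  9|7|0
P(8,1) f=1→J1  9|8|0
PS(8,6) f=2→J2  9|8|1
R(2,6) f=1→J1  9|9|1
PS(7,5) f=2→J2  9|9|2
M = 3(9−1)−2·9−2 = 24−18−2 = 4

M = 4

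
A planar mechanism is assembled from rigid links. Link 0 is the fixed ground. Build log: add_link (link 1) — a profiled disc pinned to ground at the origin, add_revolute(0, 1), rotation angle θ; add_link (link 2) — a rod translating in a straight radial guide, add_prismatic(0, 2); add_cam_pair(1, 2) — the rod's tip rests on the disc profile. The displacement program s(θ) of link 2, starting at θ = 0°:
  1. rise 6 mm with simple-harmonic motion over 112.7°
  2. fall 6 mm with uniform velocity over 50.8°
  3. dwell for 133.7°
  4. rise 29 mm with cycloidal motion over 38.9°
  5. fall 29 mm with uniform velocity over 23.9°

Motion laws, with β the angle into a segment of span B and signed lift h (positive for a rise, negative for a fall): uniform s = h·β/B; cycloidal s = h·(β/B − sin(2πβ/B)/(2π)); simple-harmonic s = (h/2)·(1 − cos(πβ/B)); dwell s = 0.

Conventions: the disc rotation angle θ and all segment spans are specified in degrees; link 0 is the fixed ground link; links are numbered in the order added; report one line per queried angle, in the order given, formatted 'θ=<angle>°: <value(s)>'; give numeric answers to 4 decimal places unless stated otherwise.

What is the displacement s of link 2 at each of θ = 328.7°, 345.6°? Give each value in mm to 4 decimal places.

seg 1 [0°–112.7°] simple-harmonic, h=6: full span → s += 6 → s = 6.0000
seg 2 [112.7°–163.5°] uniform, h=-6: full span → s += -6 → s = 0.0000
seg 3 [163.5°–297.2°] dwell: s stays 0.0000
seg 4 [297.2°–336.1°] cycloidal, h=29: θ=328.7° here. β=31.5, B=38.9. 29·(0.8098 − sin(2π·0.8098)/(2π)) = 27.7771 → s = 27.7771
seg 4 [297.2°–336.1°] cycloidal, h=29: full span → s += 29 → s = 29.0000
seg 5 [336.1°–360°] uniform, h=-29: θ=345.6° here. β=9.5, B=23.9. -29·9.5/23.9 = -11.5272 → s = 17.4728

θ=328.7°: 27.7771
θ=345.6°: 17.4728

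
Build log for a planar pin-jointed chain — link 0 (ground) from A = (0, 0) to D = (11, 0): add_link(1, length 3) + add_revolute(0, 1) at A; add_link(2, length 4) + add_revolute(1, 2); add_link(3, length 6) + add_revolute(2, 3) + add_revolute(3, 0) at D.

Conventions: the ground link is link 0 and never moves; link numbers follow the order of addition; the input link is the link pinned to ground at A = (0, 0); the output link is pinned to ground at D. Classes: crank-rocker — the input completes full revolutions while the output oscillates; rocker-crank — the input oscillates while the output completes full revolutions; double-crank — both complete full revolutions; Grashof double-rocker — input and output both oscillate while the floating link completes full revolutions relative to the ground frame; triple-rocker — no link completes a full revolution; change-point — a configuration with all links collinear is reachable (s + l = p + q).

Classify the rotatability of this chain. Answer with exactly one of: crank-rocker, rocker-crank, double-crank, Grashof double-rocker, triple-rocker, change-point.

lengths: ground=11, input=3, coupler=4, output=6
sorted: s=3 (shortest), l=11 (longest), p+q=10
s + l = 14 vs p + q = 10
s + l > p + q → non-Grashof → no link fully rotates → triple-rocker

triple-rocker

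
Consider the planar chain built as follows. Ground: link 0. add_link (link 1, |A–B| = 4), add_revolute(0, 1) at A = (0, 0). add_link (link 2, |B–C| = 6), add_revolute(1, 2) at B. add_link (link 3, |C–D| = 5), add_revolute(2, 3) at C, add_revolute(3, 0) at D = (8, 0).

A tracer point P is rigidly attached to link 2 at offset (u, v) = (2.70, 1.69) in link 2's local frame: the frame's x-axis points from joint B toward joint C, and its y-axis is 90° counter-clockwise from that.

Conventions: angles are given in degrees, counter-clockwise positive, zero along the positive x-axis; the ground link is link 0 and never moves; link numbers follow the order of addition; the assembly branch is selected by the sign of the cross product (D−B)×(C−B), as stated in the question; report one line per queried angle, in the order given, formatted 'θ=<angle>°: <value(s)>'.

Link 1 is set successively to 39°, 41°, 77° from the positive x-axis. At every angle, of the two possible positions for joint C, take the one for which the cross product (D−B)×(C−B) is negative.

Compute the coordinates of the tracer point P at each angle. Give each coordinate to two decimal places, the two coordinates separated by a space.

A=(0,0), D=(8.00,0)
θ=39°: B = A + 4.00·(cos39°, sin39°) = (3.1086, 2.5173)
θ=39°: |BD| = 5.5012
θ=39°: circle(B,6.00) ∩ circle(D,5.00): a=3.7504, h=4.6835
θ=39°:   candidates: C₊=(8.5864,4.9655) cross=25.764; C₋=(4.3002,-3.3632) cross=-25.764
θ=39°:   branch - wants cross < 0 → take C=(4.3002,-3.3632) (cross=-25.764)
θ=39°: ex = (C−B)/|BC| = (0.1986,-0.9801); ey = (0.9801,0.1986)
θ=39°: P = B + 2.70·ex + 1.69·ey = (5.3011,0.2067)
θ=41°: B = A + 4.00·(cos41°, sin41°) = (3.0188, 2.6242)
θ=41°: |BD| = 5.6301
θ=41°: circle(B,6.00) ∩ circle(D,5.00): a=3.7920, h=4.6498
θ=41°:   candidates: C₊=(8.5410,4.9706) cross=26.179; C₋=(4.2064,-3.2571) cross=-26.179
θ=41°:   branch - wants cross < 0 → take C=(4.2064,-3.2571) (cross=-26.179)
θ=41°: ex = (C−B)/|BC| = (0.1979,-0.9802); ey = (0.9802,0.1979)
θ=41°: P = B + 2.70·ex + 1.69·ey = (5.2098,0.3121)
θ=77°: B = A + 4.00·(cos77°, sin77°) = (0.8998, 3.8975)
θ=77°: |BD| = 8.0996
θ=77°: circle(B,6.00) ∩ circle(D,5.00): a=4.7288, h=3.6930
θ=77°:   candidates: C₊=(6.8222,4.8593) cross=29.912; C₋=(3.2681,-1.6153) cross=-29.912
θ=77°:   branch - wants cross < 0 → take C=(3.2681,-1.6153) (cross=-29.912)
θ=77°: ex = (C−B)/|BC| = (0.3947,-0.9188); ey = (0.9188,0.3947)
θ=77°: P = B + 2.70·ex + 1.69·ey = (3.5183,2.0838)

θ=39°: 5.30 0.21
θ=41°: 5.21 0.31
θ=77°: 3.52 2.08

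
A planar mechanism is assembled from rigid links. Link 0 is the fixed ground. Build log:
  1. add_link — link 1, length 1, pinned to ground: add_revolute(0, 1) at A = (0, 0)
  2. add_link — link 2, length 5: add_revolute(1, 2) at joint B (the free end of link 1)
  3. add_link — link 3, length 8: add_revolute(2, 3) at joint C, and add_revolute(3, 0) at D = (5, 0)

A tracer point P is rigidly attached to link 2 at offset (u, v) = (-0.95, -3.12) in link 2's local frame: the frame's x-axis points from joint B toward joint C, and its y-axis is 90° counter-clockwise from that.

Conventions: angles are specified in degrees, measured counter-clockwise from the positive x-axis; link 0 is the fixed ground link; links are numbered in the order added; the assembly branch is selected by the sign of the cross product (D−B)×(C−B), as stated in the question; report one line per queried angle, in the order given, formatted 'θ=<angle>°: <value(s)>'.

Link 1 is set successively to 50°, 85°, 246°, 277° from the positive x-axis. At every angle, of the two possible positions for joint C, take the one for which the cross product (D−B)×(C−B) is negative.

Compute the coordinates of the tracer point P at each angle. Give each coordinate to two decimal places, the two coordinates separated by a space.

A=(0,0), D=(5.00,0)
θ=50°: B = A + 1.00·(cos50°, sin50°) = (0.6428, 0.7660)
θ=50°: |BD| = 4.4240
θ=50°: circle(B,5.00) ∩ circle(D,8.00): a=-2.1957, h=4.4921
θ=50°:   candidates: C₊=(-0.7419,5.5705) cross=19.873; C₋=(-2.2976,-3.2780) cross=-19.873
θ=50°:   branch - wants cross < 0 → take C=(-2.2976,-3.2780) (cross=-19.873)
θ=50°: ex = (C−B)/|BC| = (-0.5881,-0.8088); ey = (0.8088,-0.5881)
θ=50°: P = B + -0.95·ex + -3.12·ey = (-1.3220,3.3692)
θ=85°: B = A + 1.00·(cos85°, sin85°) = (0.0872, 0.9962)
θ=85°: |BD| = 5.0128
θ=85°: circle(B,5.00) ∩ circle(D,8.00): a=-1.3836, h=4.8048
θ=85°:   candidates: C₊=(-0.3140,5.9801) cross=24.085; C₋=(-2.2237,-3.4378) cross=-24.085
θ=85°:   branch - wants cross < 0 → take C=(-2.2237,-3.4378) (cross=-24.085)
θ=85°: ex = (C−B)/|BC| = (-0.4622,-0.8868); ey = (0.8868,-0.4622)
θ=85°: P = B + -0.95·ex + -3.12·ey = (-2.2406,3.2806)
θ=246°: B = A + 1.00·(cos246°, sin246°) = (-0.4067, -0.9135)
θ=246°: |BD| = 5.4834
θ=246°: circle(B,5.00) ∩ circle(D,8.00): a=-0.8145, h=4.9332
θ=246°:   candidates: C₊=(-2.0318,3.8150) cross=27.051; C₋=(-0.3880,-5.9135) cross=-27.051
θ=246°:   branch - wants cross < 0 → take C=(-0.3880,-5.9135) (cross=-27.051)
θ=246°: ex = (C−B)/|BC| = (0.0038,-1.0000); ey = (1.0000,0.0038)
θ=246°: P = B + -0.95·ex + -3.12·ey = (-3.5303,0.0247)
θ=277°: B = A + 1.00·(cos277°, sin277°) = (0.1219, -0.9925)
θ=277°: |BD| = 4.9781
θ=277°: circle(B,5.00) ∩ circle(D,8.00): a=-1.4281, h=4.7917
θ=277°:   candidates: C₊=(-2.2330,3.4182) cross=23.854; C₋=(-0.3222,-5.9728) cross=-23.854
θ=277°:   branch - wants cross < 0 → take C=(-0.3222,-5.9728) (cross=-23.854)
θ=277°: ex = (C−B)/|BC| = (-0.0888,-0.9960); ey = (0.9960,-0.0888)
θ=277°: P = B + -0.95·ex + -3.12·ey = (-2.9014,0.2308)

θ=50°: -1.32 3.37
θ=85°: -2.24 3.28
θ=246°: -3.53 0.02
θ=277°: -2.90 0.23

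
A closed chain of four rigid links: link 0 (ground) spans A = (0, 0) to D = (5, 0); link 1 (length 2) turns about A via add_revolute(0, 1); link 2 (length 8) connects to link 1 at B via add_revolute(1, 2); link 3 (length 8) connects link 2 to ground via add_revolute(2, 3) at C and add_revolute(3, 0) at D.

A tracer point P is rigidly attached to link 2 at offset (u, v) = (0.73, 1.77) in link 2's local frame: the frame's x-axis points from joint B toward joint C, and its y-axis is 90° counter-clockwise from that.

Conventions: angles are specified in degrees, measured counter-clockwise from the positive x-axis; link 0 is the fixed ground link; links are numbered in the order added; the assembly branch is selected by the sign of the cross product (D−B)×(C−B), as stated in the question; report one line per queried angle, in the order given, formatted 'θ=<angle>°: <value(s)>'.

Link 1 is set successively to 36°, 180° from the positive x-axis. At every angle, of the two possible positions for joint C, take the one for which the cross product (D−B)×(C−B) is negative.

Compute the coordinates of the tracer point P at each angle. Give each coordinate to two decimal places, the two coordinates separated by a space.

A=(0,0), D=(5.00,0)
θ=36°: B = A + 2.00·(cos36°, sin36°) = (1.6180, 1.1756)
θ=36°: |BD| = 3.5805
θ=36°: circle(B,8.00) ∩ circle(D,8.00): a=1.7902, h=7.7971
θ=36°:   candidates: C₊=(5.8690,7.9527) cross=27.917; C₋=(0.7490,-6.7771) cross=-27.917
θ=36°:   branch - wants cross < 0 → take C=(0.7490,-6.7771) (cross=-27.917)
θ=36°: ex = (C−B)/|BC| = (-0.1086,-0.9941); ey = (0.9941,-0.1086)
θ=36°: P = B + 0.73·ex + 1.77·ey = (3.2983,0.2576)
θ=180°: B = A + 2.00·(cos180°, sin180°) = (-2.0000, 0.0000)
θ=180°: |BD| = 7.0000
θ=180°: circle(B,8.00) ∩ circle(D,8.00): a=3.5000, h=7.1937
θ=180°:   candidates: C₊=(1.5000,7.1937) cross=50.356; C₋=(1.5000,-7.1937) cross=-50.356
θ=180°:   branch - wants cross < 0 → take C=(1.5000,-7.1937) (cross=-50.356)
θ=180°: ex = (C−B)/|BC| = (0.4375,-0.8992); ey = (0.8992,0.4375)
θ=180°: P = B + 0.73·ex + 1.77·ey = (-0.0890,0.1179)

θ=36°: 3.30 0.26
θ=180°: -0.09 0.12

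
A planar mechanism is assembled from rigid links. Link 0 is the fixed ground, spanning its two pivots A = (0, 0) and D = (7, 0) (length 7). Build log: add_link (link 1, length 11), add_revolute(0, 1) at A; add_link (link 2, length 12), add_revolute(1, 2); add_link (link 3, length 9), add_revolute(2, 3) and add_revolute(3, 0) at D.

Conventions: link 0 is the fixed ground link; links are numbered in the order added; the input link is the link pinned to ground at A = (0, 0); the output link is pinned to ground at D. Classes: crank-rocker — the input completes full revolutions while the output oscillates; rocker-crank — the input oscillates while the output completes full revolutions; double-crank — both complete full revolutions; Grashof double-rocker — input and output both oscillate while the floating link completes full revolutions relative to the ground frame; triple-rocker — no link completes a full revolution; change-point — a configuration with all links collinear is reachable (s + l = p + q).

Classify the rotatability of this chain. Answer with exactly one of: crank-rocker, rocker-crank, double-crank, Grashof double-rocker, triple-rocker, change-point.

lengths: ground=7, input=11, coupler=12, output=9
sorted: s=7 (shortest), l=12 (longest), p+q=20
s + l = 19 vs p + q = 20
s + l < p + q (Grashof) with shortest = ground link → double-crank

double-crank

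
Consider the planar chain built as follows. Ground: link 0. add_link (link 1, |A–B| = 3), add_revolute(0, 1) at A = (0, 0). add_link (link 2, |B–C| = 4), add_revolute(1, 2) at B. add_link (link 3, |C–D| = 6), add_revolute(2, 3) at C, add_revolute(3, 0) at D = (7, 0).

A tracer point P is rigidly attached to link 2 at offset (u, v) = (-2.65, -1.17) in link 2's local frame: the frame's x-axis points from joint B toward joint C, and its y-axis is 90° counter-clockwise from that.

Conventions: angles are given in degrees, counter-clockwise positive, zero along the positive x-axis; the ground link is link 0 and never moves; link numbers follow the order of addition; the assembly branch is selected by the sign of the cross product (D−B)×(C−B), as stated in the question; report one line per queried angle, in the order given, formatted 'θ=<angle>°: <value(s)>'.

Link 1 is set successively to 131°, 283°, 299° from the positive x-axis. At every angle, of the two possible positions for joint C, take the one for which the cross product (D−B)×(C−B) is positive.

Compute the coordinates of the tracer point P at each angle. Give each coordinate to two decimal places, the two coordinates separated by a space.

A=(0,0), D=(7.00,0)
θ=131°: B = A + 3.00·(cos131°, sin131°) = (-1.9682, 2.2641)
θ=131°: |BD| = 9.2496
θ=131°: circle(B,4.00) ∩ circle(D,6.00): a=3.5437, h=1.8554
θ=131°:   candidates: C₊=(1.9218,3.1957) cross=17.162; C₋=(1.0135,-0.4023) cross=-17.162
θ=131°:   branch + wants cross > 0 → take C=(1.9218,3.1957) (cross=17.162)
θ=131°: ex = (C−B)/|BC| = (0.9725,0.2329); ey = (-0.2329,0.9725)
θ=131°: P = B + -2.65·ex + -1.17·ey = (-4.2728,0.5092)
θ=283°: B = A + 3.00·(cos283°, sin283°) = (0.6749, -2.9231)
θ=283°: |BD| = 6.9679
θ=283°: circle(B,4.00) ∩ circle(D,6.00): a=2.0488, h=3.4355
θ=283°:   candidates: C₊=(1.0935,1.0549) cross=23.938; C₋=(3.9759,-5.1821) cross=-23.938
θ=283°:   branch + wants cross > 0 → take C=(1.0935,1.0549) (cross=23.938)
θ=283°: ex = (C−B)/|BC| = (0.1047,0.9945); ey = (-0.9945,0.1047)
θ=283°: P = B + -2.65·ex + -1.17·ey = (1.5611,-5.6810)
θ=299°: B = A + 3.00·(cos299°, sin299°) = (1.4544, -2.6239)
θ=299°: |BD| = 6.1350
θ=299°: circle(B,4.00) ∩ circle(D,6.00): a=1.4375, h=3.7328
θ=299°:   candidates: C₊=(1.1574,1.3651) cross=22.901; C₋=(4.3503,-5.3832) cross=-22.901
θ=299°:   branch + wants cross > 0 → take C=(1.1574,1.3651) (cross=22.901)
θ=299°: ex = (C−B)/|BC| = (-0.0743,0.9972); ey = (-0.9972,-0.0743)
θ=299°: P = B + -2.65·ex + -1.17·ey = (2.8180,-5.1796)

θ=131°: -4.27 0.51
θ=283°: 1.56 -5.68
θ=299°: 2.82 -5.18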